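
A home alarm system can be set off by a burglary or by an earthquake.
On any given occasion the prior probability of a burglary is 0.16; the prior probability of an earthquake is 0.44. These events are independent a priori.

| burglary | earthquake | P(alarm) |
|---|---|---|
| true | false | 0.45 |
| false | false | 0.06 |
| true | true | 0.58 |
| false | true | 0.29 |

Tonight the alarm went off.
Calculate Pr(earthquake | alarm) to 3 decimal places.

Pr(earthquake | alarm) ≈ 0.683

Numerator (weight on configurations with earthquake): 0.107184 + 0.040832 = 0.148016
Normalizer over all consistent configurations: 0.06×0.84×0.56 + 0.29×0.84×0.44 + 0.45×0.16×0.56 + 0.58×0.16×0.44 = 0.216560
Posterior = 0.148016 / 0.216560 ≈ 0.683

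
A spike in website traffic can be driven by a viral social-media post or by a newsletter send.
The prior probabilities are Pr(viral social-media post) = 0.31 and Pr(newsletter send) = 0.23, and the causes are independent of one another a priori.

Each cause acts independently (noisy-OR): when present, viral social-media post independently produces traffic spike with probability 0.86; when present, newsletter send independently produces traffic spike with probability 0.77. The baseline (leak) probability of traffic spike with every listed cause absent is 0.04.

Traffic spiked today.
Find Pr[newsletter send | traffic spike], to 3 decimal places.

Pr[newsletter send | traffic spike] ≈ 0.458

Under noisy-OR, P(traffic spike | causes) = 1 − (1−0.04)·∏(1−qᵢ) over the active causes.
By total probability over the 4 (viral social-media post, newsletter send) configurations:
  P(traffic spike) = 0.04*0.69*0.77 + 0.7792*0.69*0.23 + 0.8656*0.31*0.77 + 0.969088*0.31*0.23
        = 0.021252 + 0.123659 + 0.206619 + 0.069096 = 0.420626
Keeping only the newsletter send-present terms gives 0.192755, so
  P(newsletter send | traffic spike) = 0.192755 / 0.420626 ≈ 0.458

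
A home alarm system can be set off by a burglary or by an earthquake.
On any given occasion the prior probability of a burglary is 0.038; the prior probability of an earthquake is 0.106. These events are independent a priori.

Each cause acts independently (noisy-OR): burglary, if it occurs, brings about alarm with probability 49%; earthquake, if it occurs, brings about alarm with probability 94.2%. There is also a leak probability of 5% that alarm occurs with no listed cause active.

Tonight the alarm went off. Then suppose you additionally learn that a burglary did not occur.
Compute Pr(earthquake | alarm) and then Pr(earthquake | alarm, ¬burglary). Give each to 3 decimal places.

Pr(earthquake | alarm) ≈ 0.624; Pr(earthquake | alarm, ¬burglary) ≈ 0.691

Under noisy-OR, P(alarm | causes) = 1 − (1−0.05)·∏(1−qᵢ) over the active causes.
By total probability over the 4 (burglary, earthquake) configurations:
  P(alarm) = 0.05*0.962*0.894 + 0.9449*0.962*0.106 + 0.5155*0.038*0.894 + 0.971899*0.038*0.106
        = 0.043001 + 0.096353 + 0.017513 + 0.003915 = 0.160782
Configurations with earthquake contribute 0.100268, so
  P(earthquake | alarm) = 0.100268 / 0.160782 ≈ 0.624

With the extra evidence:
P(alarm | ¬burglary) = 0.05*0.894 + 0.9449*0.106 = 0.044700 + 0.100159 = 0.144859
Restricting to configurations with earthquake present: 0.9449*0.106 = 0.100159.
Hence the posterior is 0.100159/0.144859 ≈ 0.691.
Ruling out burglary raises the posterior on earthquake — the flip side of explaining away.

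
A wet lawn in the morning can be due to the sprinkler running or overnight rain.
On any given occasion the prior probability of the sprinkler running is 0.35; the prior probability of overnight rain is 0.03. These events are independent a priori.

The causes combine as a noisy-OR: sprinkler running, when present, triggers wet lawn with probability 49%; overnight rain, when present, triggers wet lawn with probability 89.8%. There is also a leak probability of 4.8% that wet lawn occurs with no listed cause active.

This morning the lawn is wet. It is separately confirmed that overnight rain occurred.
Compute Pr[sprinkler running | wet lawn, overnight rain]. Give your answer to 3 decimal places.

Pr[sprinkler running | wet lawn, overnight rain] ≈ 0.362

Under noisy-OR, P(wet lawn | causes) = 1 − (1−0.048)·∏(1−qᵢ) over the active causes.
Numerator (weight on configurations with sprinkler running): 0.950477×0.35 = 0.332667
The normalizing constant is 0.902896×0.65 + 0.950477×0.35 = 0.919549
Posterior = 0.332667 / 0.919549 ≈ 0.362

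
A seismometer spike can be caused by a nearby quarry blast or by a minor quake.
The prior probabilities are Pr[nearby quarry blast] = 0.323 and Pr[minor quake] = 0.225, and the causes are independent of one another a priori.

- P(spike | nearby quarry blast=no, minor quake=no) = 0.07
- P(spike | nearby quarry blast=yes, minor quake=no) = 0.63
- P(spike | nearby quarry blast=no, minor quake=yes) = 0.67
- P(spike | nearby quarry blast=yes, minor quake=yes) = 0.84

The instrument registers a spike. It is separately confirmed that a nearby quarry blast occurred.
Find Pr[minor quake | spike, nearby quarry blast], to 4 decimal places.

Pr[minor quake | spike, nearby quarry blast] ≈ 0.2791

Weight on minor quake=true, given the evidence: 0.84·0.225 = 0.189000
Denominator P(spike | nearby quarry blast): 0.63·0.775 + 0.84·0.225 = 0.677250
P(minor quake | spike, nearby quarry blast) = 0.189000/0.677250 ≈ 0.2791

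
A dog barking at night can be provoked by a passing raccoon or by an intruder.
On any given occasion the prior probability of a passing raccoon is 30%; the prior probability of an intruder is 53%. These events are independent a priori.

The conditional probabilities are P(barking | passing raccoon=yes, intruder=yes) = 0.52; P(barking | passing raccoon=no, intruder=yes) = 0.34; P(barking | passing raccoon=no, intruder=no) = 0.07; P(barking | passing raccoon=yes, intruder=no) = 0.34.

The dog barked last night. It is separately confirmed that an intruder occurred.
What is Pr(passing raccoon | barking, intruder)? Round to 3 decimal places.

Enumerate both values of passing raccoon and weight by the priors:
  P(barking | intruder) = 0.34×0.7 + 0.52×0.3
        = 0.238000 + 0.156000 = 0.394000
The terms with passing raccoon present sum to 0.156000, so
  P(passing raccoon | barking, intruder) = 0.156000 / 0.394000 ≈ 0.396

Pr(passing raccoon | barking, intruder) ≈ 0.396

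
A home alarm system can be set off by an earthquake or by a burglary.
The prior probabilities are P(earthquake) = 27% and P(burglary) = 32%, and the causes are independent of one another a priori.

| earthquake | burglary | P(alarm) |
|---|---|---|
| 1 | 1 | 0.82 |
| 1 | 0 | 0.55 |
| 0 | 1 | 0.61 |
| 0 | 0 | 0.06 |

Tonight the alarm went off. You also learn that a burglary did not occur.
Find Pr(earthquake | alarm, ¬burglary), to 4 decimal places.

Pr(earthquake | alarm, ¬burglary) ≈ 0.7722

P(alarm | ¬burglary) = 0.06·0.73 + 0.55·0.27 = 0.043800 + 0.148500 = 0.192300
The earthquake-present share is 0.55·0.27 = 0.148500.
So P(earthquake | alarm, ¬burglary) = 0.148500/0.192300 ≈ 0.7722.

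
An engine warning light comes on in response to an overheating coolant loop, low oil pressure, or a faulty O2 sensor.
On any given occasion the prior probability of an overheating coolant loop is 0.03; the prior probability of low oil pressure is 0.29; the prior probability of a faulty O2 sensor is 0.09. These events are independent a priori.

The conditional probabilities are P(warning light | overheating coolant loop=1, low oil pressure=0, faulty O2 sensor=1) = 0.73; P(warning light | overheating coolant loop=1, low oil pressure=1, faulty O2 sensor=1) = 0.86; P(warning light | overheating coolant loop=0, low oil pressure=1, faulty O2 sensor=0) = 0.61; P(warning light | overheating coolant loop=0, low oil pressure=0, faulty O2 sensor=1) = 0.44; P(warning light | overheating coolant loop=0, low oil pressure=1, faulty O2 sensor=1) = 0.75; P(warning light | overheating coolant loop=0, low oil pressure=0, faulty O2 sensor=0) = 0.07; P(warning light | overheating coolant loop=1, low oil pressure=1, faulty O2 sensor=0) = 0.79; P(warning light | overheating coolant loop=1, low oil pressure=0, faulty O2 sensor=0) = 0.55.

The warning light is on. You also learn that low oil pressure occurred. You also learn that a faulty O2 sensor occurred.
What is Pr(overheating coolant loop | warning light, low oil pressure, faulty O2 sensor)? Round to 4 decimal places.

Pr(overheating coolant loop | warning light, low oil pressure, faulty O2 sensor) ≈ 0.0342

Weight on overheating coolant loop=true, given the evidence: 0.86·0.03 = 0.025800
Denominator P(warning light | low oil pressure, faulty O2 sensor): 0.75·0.97 + 0.86·0.03 = 0.753300
Posterior = 0.025800 / 0.753300 ≈ 0.0342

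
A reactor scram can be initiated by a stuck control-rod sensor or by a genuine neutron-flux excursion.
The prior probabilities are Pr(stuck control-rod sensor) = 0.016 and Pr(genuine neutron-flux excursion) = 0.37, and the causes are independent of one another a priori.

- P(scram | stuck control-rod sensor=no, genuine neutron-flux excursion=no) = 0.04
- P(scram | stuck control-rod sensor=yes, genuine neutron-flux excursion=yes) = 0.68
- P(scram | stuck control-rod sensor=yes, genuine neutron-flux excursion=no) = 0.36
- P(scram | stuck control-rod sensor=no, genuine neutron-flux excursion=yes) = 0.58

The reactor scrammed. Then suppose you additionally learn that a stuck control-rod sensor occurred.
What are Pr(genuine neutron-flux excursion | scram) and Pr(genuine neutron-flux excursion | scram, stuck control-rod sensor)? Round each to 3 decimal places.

P(scram) = 0.04*0.984*0.63 + 0.58*0.984*0.37 + 0.36*0.016*0.63 + 0.68*0.016*0.37 = 0.024797 + 0.211166 + 0.003629 + 0.004026 = 0.243618
Restricting to configurations with genuine neutron-flux excursion present: 0.211166 + 0.004026 = 0.215192.
So P(genuine neutron-flux excursion | scram) = 0.215192/0.243618 ≈ 0.883.

Now condition on the additional information:
Weight on genuine neutron-flux excursion=true, given the evidence: 0.68·0.37 = 0.251600
The normalizing constant is 0.36·0.63 + 0.68·0.37 = 0.478400
P(genuine neutron-flux excursion | scram, stuck control-rod sensor) = 0.251600/0.478400 ≈ 0.526

Pr(genuine neutron-flux excursion | scram) ≈ 0.883; Pr(genuine neutron-flux excursion | scram, stuck control-rod sensor) ≈ 0.526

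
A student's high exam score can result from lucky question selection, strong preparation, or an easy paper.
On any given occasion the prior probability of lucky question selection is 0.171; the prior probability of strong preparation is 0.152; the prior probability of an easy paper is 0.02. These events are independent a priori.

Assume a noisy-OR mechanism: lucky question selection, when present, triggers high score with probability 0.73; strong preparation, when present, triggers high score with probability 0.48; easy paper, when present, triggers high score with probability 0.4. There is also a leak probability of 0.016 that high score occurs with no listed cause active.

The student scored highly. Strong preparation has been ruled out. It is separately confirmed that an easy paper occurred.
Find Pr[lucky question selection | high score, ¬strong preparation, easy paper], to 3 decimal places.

Under noisy-OR, P(high score | causes) = 1 − (1−0.016)·∏(1−qᵢ) over the active causes.
By total probability over both values of lucky question selection:
  P(high score | ¬strong preparation, easy paper) = 0.4096×0.829 + 0.840592×0.171
        = 0.339558 + 0.143741 = 0.483299
Keeping only the lucky question selection-present terms gives 0.143741, so
  P(lucky question selection | high score, ¬strong preparation, easy paper) = 0.143741 / 0.483299 ≈ 0.297

Pr[lucky question selection | high score, ¬strong preparation, easy paper] ≈ 0.297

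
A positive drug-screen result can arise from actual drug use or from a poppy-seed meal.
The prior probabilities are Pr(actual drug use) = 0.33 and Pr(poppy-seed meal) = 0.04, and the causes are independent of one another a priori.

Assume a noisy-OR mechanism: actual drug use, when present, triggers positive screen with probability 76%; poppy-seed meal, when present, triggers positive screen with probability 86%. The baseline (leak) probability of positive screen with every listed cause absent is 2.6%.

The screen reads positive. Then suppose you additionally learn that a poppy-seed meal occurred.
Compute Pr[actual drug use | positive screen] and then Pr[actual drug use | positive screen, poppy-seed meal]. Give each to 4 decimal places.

Under noisy-OR, P(positive screen | causes) = 1 − (1−0.026)·∏(1−qᵢ) over the active causes.
Sum P(positive screen|·) weighted by the priors over the 4 (actual drug use, poppy-seed meal) configurations:
  P(positive screen) = 0.026×0.67×0.96 + 0.86364×0.67×0.04 + 0.76624×0.33×0.96 + 0.967274×0.33×0.04
        = 0.016723 + 0.023146 + 0.242745 + 0.012768 = 0.295382
The terms with actual drug use present sum to 0.255513, so
  P(actual drug use | positive screen) = 0.255513 / 0.295382 ≈ 0.8650

Now condition on the additional information:
P(positive screen | poppy-seed meal) = 0.86364×0.67 + 0.967274×0.33 = 0.578639 + 0.319200 = 0.897839
Restricting to configurations with actual drug use present: 0.967274×0.33 = 0.319200.
P(actual drug use | positive screen, poppy-seed meal) = 0.319200 / 0.897839 ≈ 0.3555
— poppy-seed meal explains away the evidence for actual drug use.

Pr[actual drug use | positive screen] ≈ 0.8650; Pr[actual drug use | positive screen, poppy-seed meal] ≈ 0.3555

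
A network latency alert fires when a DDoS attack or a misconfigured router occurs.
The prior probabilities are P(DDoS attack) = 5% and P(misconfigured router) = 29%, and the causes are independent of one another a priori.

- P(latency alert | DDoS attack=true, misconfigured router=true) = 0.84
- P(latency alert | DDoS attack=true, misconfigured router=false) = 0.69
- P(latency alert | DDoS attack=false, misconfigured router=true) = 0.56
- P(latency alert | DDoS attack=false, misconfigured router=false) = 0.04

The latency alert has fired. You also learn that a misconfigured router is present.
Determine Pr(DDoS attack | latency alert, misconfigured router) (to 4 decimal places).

Weight on DDoS attack=true, given the evidence: 0.84·0.05 = 0.042000
The normalizing constant is 0.56·0.95 + 0.84·0.05 = 0.574000
Posterior = 0.042000 / 0.574000 ≈ 0.0732

Pr(DDoS attack | latency alert, misconfigured router) ≈ 0.0732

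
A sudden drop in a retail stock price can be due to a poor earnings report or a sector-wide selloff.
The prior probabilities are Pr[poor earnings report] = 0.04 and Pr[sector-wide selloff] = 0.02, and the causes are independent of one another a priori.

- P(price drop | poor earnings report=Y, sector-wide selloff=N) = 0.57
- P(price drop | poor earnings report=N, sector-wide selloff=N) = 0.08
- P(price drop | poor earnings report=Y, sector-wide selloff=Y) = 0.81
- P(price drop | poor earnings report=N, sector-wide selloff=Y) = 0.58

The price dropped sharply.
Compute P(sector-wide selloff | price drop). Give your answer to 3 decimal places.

By total probability over the 4 (poor earnings report, sector-wide selloff) configurations:
  P(price drop) = 0.08×0.96×0.98 + 0.58×0.96×0.02 + 0.57×0.04×0.98 + 0.81×0.04×0.02
        = 0.075264 + 0.011136 + 0.022344 + 0.000648 = 0.109392
The terms with sector-wide selloff present sum to 0.011784, so
  P(sector-wide selloff | price drop) = 0.011784 / 0.109392 ≈ 0.108

P(sector-wide selloff | price drop) ≈ 0.108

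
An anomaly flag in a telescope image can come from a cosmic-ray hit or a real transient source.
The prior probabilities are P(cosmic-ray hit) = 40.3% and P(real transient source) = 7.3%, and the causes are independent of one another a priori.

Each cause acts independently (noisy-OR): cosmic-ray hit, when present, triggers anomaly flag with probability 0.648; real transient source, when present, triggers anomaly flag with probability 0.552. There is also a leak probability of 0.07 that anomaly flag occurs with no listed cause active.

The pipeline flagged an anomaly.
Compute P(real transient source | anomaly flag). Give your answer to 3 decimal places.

Under noisy-OR, P(anomaly flag | causes) = 1 − (1−0.07)·∏(1−qᵢ) over the active causes.
P(anomaly flag) = 0.07·0.597·0.927 + 0.58336·0.597·0.073 + 0.67264·0.403·0.927 + 0.853343·0.403·0.073 = 0.038739 + 0.025423 + 0.251286 + 0.025104 = 0.340552
Restricting to configurations with real transient source present: 0.025423 + 0.025104 = 0.050527.
Hence the posterior is 0.050527/0.340552 ≈ 0.148.

P(real transient source | anomaly flag) ≈ 0.148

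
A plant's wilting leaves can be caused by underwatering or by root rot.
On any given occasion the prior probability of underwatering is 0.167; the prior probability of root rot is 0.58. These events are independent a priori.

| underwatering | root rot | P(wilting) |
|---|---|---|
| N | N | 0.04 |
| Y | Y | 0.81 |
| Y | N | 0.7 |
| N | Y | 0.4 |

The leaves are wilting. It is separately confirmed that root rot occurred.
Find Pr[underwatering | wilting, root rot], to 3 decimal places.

P(wilting | root rot) = 0.4·0.833 + 0.81·0.167 = 0.333200 + 0.135270 = 0.468470
The underwatering-present share is 0.81·0.167 = 0.135270.
P(underwatering | wilting, root rot) = 0.135270 / 0.468470 ≈ 0.289

Pr[underwatering | wilting, root rot] ≈ 0.289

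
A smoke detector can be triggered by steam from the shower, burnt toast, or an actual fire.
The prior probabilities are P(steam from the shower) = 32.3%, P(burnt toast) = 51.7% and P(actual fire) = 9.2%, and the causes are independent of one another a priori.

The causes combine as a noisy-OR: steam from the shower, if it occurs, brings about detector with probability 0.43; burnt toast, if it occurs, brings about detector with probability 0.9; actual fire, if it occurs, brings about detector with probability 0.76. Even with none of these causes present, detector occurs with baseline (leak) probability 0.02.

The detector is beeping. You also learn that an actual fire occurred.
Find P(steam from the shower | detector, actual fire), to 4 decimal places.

P(steam from the shower | detector, actual fire) ≈ 0.3363

Under noisy-OR, P(detector | causes) = 1 − (1−0.02)·∏(1−qᵢ) over the active causes.
Enumerate the 4 (steam from the shower, burnt toast) configurations and weight by the priors:
  P(detector | actual fire) = 0.7648*0.677*0.483 + 0.97648*0.677*0.517 + 0.865936*0.323*0.483 + 0.986594*0.323*0.517
        = 0.250083 + 0.341777 + 0.135094 + 0.164752 = 0.891706
Keeping only the steam from the shower-present terms gives 0.299846, so
  P(steam from the shower | detector, actual fire) = 0.299846 / 0.891706 ≈ 0.3363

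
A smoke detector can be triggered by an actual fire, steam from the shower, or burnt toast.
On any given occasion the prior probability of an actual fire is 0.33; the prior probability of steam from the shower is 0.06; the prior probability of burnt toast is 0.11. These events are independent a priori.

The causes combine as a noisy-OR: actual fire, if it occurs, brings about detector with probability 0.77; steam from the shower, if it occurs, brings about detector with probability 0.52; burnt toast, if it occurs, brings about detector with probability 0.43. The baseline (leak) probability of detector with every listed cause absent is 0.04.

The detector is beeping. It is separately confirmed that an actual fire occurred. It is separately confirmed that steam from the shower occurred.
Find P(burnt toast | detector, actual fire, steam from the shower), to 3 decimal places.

Under noisy-OR, P(detector | causes) = 1 − (1−0.04)·∏(1−qᵢ) over the active causes.
Sum P(detector|·) weighted by the priors over both values of burnt toast:
  P(detector | actual fire, steam from the shower) = 0.894016*0.89 + 0.939589*0.11
        = 0.795674 + 0.103355 = 0.899029
Keeping only the burnt toast-present terms gives 0.103355, so
  P(burnt toast | detector, actual fire, steam from the shower) = 0.103355 / 0.899029 ≈ 0.115

P(burnt toast | detector, actual fire, steam from the shower) ≈ 0.115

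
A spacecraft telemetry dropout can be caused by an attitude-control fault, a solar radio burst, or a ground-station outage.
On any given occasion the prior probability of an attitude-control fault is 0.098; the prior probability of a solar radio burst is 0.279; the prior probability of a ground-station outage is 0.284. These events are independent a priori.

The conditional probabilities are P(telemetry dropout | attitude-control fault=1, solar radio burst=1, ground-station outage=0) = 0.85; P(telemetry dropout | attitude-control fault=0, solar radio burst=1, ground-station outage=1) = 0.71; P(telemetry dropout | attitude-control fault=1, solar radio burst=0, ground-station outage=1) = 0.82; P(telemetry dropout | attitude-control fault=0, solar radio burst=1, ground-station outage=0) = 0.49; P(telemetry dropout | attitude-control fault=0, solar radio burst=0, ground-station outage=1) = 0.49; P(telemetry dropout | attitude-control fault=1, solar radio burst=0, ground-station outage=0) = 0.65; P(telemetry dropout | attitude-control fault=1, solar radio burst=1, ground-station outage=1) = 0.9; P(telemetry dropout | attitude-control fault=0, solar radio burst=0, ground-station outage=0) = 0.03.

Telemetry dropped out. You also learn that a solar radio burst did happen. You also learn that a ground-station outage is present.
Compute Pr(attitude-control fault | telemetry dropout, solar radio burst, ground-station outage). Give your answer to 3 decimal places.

Sum P(telemetry dropout|·) weighted by the priors over both values of attitude-control fault:
  P(telemetry dropout | solar radio burst, ground-station outage) = 0.71×0.902 + 0.9×0.098
        = 0.640420 + 0.088200 = 0.728620
Configurations with attitude-control fault contribute 0.088200, so
  P(attitude-control fault | telemetry dropout, solar radio burst, ground-station outage) = 0.088200 / 0.728620 ≈ 0.121

Pr(attitude-control fault | telemetry dropout, solar radio burst, ground-station outage) ≈ 0.121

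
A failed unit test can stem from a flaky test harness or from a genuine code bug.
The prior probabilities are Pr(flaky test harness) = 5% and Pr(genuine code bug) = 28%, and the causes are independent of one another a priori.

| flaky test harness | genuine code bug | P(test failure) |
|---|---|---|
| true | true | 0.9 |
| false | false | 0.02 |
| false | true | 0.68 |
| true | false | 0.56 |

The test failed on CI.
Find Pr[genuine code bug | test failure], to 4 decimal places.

Pr[genuine code bug | test failure] ≈ 0.8511

For the numerator, keep only genuine code bug=true terms: 0.180880 + 0.012600 = 0.193480
Normalizer over all consistent configurations: 0.02×0.95×0.72 + 0.68×0.95×0.28 + 0.56×0.05×0.72 + 0.9×0.05×0.28 = 0.227320
Posterior = 0.193480 / 0.227320 ≈ 0.8511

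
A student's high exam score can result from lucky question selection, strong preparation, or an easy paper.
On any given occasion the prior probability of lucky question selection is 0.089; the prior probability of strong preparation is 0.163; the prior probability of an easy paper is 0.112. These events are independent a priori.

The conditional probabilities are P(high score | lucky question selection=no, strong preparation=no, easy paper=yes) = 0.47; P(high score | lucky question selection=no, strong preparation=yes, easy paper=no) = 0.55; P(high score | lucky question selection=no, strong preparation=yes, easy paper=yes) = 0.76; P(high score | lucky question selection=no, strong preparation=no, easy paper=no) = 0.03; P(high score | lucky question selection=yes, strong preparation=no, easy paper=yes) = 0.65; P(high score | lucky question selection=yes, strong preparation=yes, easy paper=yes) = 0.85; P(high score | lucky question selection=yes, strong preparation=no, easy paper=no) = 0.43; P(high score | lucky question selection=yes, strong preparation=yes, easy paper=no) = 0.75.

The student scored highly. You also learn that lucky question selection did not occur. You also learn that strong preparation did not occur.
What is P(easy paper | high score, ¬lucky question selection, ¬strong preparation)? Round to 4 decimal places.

P(high score | ¬lucky question selection, ¬strong preparation) = 0.03*0.888 + 0.47*0.112 = 0.026640 + 0.052640 = 0.079280
The easy paper-present share is 0.47*0.112 = 0.052640.
Hence the posterior is 0.052640/0.079280 ≈ 0.6640.

P(easy paper | high score, ¬lucky question selection, ¬strong preparation) ≈ 0.6640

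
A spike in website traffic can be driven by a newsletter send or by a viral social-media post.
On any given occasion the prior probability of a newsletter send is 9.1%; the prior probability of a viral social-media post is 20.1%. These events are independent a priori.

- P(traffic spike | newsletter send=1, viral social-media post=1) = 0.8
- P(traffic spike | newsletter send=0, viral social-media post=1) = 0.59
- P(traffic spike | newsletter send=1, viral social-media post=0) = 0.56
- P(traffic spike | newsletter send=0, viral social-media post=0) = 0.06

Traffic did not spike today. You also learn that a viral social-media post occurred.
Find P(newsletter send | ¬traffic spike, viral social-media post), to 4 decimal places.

P(newsletter send | ¬traffic spike, viral social-media post) ≈ 0.0466

P(¬traffic spike | viral social-media post) = 0.41*0.909 + 0.2*0.091 = 0.372690 + 0.018200 = 0.390890
The newsletter send-present share is 0.2*0.091 = 0.018200.
So P(newsletter send | ¬traffic spike, viral social-media post) = 0.018200/0.390890 ≈ 0.0466.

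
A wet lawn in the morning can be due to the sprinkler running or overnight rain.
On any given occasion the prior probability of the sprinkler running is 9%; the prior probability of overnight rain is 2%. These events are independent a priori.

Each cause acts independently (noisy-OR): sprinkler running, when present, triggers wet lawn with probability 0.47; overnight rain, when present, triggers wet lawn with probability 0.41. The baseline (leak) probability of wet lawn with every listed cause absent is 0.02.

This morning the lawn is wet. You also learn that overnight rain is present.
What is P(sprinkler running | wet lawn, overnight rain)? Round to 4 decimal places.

P(sprinkler running | wet lawn, overnight rain) ≈ 0.1399

Under noisy-OR, P(wet lawn | causes) = 1 − (1−0.02)·∏(1−qᵢ) over the active causes.
Numerator (weight on configurations with sprinkler running): 0.693554*0.09 = 0.062420
Denominator P(wet lawn | overnight rain): 0.4218*0.91 + 0.693554*0.09 = 0.446258
Posterior = 0.062420 / 0.446258 ≈ 0.1399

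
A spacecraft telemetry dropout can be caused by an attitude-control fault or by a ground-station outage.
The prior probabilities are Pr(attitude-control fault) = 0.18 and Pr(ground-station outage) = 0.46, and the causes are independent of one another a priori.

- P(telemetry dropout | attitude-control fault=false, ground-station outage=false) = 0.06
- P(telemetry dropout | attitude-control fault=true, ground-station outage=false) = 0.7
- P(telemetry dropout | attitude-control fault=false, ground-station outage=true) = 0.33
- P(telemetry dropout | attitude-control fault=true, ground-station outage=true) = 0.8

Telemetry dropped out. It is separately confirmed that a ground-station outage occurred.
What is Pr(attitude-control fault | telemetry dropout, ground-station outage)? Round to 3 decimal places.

P(telemetry dropout | ground-station outage) = 0.33·0.82 + 0.8·0.18 = 0.270600 + 0.144000 = 0.414600
Restricting to configurations with attitude-control fault present: 0.8·0.18 = 0.144000.
P(attitude-control fault | telemetry dropout, ground-station outage) = 0.144000 / 0.414600 ≈ 0.347

Pr(attitude-control fault | telemetry dropout, ground-station outage) ≈ 0.347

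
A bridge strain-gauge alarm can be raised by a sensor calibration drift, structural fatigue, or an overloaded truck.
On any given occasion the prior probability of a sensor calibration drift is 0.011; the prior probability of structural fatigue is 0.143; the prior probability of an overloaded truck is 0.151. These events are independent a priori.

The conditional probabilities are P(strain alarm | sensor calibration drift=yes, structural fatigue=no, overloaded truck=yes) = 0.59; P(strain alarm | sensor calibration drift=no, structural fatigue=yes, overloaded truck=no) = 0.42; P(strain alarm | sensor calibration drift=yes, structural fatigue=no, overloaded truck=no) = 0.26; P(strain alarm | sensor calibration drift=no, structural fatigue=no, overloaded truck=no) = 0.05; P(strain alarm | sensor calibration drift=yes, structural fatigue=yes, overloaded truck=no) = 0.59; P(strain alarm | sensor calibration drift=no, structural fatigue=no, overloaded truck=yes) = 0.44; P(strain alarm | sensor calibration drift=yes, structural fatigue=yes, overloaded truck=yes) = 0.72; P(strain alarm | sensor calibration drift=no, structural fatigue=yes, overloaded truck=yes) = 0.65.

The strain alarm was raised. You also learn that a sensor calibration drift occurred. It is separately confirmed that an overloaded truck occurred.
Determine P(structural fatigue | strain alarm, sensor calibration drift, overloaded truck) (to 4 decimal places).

Weight on structural fatigue=true, given the evidence: 0.72×0.143 = 0.102960
Denominator P(strain alarm | sensor calibration drift, overloaded truck): 0.59×0.857 + 0.72×0.143 = 0.608590
P(structural fatigue | strain alarm, sensor calibration drift, overloaded truck) = 0.102960/0.608590 ≈ 0.1692

P(structural fatigue | strain alarm, sensor calibration drift, overloaded truck) ≈ 0.1692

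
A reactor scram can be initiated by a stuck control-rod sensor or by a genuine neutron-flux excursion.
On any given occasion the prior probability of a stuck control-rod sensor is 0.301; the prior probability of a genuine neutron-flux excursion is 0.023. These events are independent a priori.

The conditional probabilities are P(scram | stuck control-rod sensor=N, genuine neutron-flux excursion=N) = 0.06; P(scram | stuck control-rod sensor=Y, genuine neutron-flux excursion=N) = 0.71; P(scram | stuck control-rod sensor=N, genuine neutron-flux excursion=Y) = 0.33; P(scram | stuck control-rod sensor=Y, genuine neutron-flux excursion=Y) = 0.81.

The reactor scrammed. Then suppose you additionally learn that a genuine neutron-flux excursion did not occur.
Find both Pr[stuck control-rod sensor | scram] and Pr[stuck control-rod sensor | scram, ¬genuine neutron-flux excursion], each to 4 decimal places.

Pr[stuck control-rod sensor | scram] ≈ 0.8225; Pr[stuck control-rod sensor | scram, ¬genuine neutron-flux excursion] ≈ 0.8359

Sum P(scram|·) weighted by the priors over the 4 (stuck control-rod sensor, genuine neutron-flux excursion) configurations:
  P(scram) = 0.06·0.699·0.977 + 0.33·0.699·0.023 + 0.71·0.301·0.977 + 0.81·0.301·0.023
        = 0.040975 + 0.005305 + 0.208795 + 0.005608 = 0.260683
Keeping only the stuck control-rod sensor-present terms gives 0.214403, so
  P(stuck control-rod sensor | scram) = 0.214403 / 0.260683 ≈ 0.8225

With the extra evidence:
By total probability over both values of stuck control-rod sensor:
  P(scram | ¬genuine neutron-flux excursion) = 0.06·0.699 + 0.71·0.301
        = 0.041940 + 0.213710 = 0.255650
Keeping only the stuck control-rod sensor-present terms gives 0.213710, so
  P(stuck control-rod sensor | scram, ¬genuine neutron-flux excursion) = 0.213710 / 0.255650 ≈ 0.8359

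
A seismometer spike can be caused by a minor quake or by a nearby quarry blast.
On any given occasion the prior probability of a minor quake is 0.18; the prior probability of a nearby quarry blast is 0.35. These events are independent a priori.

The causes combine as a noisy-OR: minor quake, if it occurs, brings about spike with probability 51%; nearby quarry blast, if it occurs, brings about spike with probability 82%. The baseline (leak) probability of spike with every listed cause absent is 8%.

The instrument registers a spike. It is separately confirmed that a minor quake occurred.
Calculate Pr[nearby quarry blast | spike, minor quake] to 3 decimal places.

Pr[nearby quarry blast | spike, minor quake] ≈ 0.474

Under noisy-OR, P(spike | causes) = 1 − (1−0.08)·∏(1−qᵢ) over the active causes.
Numerator (weight on configurations with nearby quarry blast): 0.918856·0.35 = 0.321600
Normalizer over all consistent configurations: 0.5492·0.65 + 0.918856·0.35 = 0.678580
Posterior = 0.321600 / 0.678580 ≈ 0.474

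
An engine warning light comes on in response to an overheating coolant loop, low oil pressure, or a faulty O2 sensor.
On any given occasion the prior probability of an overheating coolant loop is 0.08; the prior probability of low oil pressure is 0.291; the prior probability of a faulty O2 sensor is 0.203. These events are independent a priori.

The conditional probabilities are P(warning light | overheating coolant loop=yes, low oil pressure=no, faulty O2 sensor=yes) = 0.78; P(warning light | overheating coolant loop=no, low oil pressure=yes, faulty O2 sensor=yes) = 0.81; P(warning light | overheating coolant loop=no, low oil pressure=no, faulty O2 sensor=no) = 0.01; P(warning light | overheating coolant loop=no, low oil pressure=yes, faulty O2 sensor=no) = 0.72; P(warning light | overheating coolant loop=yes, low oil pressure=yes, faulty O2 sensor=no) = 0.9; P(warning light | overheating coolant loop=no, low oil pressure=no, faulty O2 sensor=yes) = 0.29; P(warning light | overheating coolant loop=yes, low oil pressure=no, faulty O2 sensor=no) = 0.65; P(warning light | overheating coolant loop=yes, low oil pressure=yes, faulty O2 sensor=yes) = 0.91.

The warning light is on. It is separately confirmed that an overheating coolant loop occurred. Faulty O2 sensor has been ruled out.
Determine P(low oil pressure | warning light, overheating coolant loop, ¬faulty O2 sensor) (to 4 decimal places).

P(warning light | overheating coolant loop, ¬faulty O2 sensor) = 0.65·0.709 + 0.9·0.291 = 0.460850 + 0.261900 = 0.722750
Of this, 0.261900 comes from 0.9·0.291 (the low oil pressure=true cases).
So P(low oil pressure | warning light, overheating coolant loop, ¬faulty O2 sensor) = 0.261900/0.722750 ≈ 0.3624.

P(low oil pressure | warning light, overheating coolant loop, ¬faulty O2 sensor) ≈ 0.3624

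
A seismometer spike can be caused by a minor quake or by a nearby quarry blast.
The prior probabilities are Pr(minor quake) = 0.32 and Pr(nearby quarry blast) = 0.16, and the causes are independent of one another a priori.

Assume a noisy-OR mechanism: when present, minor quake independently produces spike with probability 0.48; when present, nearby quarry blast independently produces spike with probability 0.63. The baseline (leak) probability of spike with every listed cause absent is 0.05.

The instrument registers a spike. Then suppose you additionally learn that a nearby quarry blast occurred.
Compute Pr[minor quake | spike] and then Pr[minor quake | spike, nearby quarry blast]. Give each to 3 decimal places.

Pr[minor quake | spike] ≈ 0.642; Pr[minor quake | spike, nearby quarry blast] ≈ 0.372

Under noisy-OR, P(spike | causes) = 1 − (1−0.05)·∏(1−qᵢ) over the active causes.
For the numerator, keep only minor quake=true terms: 0.136013 + 0.041842 = 0.177855
Normalizer over all consistent configurations: 0.05·0.68·0.84 + 0.6485·0.68·0.16 + 0.506·0.32·0.84 + 0.81722·0.32·0.16 = 0.276972
Posterior = 0.177855 / 0.276972 ≈ 0.642

Now also conditioning on nearby quarry blast=true:
P(spike | nearby quarry blast) = 0.6485·0.68 + 0.81722·0.32 = 0.440980 + 0.261510 = 0.702490
The minor quake-present share is 0.81722·0.32 = 0.261510.
So P(minor quake | spike, nearby quarry blast) = 0.261510/0.702490 ≈ 0.372.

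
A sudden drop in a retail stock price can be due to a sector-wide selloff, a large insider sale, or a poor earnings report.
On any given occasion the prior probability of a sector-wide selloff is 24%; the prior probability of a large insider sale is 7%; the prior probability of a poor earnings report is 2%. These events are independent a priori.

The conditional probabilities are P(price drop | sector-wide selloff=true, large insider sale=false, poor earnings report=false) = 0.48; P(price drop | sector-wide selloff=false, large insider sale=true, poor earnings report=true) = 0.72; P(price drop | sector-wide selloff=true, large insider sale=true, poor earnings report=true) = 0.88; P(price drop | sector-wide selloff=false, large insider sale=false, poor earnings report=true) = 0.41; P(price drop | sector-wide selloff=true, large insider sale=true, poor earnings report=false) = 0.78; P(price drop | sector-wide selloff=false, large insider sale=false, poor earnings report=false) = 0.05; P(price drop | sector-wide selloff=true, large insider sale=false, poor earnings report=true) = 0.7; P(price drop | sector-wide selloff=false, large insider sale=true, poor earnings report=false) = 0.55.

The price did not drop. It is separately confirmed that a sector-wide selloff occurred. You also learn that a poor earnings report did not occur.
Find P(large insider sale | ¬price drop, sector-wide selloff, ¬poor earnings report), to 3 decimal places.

By total probability over both values of large insider sale:
  P(¬price drop | sector-wide selloff, ¬poor earnings report) = 0.52·0.93 + 0.22·0.07
        = 0.483600 + 0.015400 = 0.499000
The terms with large insider sale present sum to 0.015400, so
  P(large insider sale | ¬price drop, sector-wide selloff, ¬poor earnings report) = 0.015400 / 0.499000 ≈ 0.031

P(large insider sale | ¬price drop, sector-wide selloff, ¬poor earnings report) ≈ 0.031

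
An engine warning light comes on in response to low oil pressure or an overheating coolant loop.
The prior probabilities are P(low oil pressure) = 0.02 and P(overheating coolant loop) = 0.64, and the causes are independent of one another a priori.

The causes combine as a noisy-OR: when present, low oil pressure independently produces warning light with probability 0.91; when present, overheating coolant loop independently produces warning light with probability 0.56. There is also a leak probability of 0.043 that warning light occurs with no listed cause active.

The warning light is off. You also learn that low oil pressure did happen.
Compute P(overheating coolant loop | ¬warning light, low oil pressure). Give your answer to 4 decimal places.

P(overheating coolant loop | ¬warning light, low oil pressure) ≈ 0.4389

Under noisy-OR, P(warning light | causes) = 1 − (1−0.043)·∏(1−qᵢ) over the active causes.
Sum P(¬warning light|·) weighted by the priors over both values of overheating coolant loop:
  P(¬warning light | low oil pressure) = 0.08613·0.36 + 0.037897·0.64
        = 0.031007 + 0.024254 = 0.055261
Configurations with overheating coolant loop contribute 0.024254, so
  P(overheating coolant loop | ¬warning light, low oil pressure) = 0.024254 / 0.055261 ≈ 0.4389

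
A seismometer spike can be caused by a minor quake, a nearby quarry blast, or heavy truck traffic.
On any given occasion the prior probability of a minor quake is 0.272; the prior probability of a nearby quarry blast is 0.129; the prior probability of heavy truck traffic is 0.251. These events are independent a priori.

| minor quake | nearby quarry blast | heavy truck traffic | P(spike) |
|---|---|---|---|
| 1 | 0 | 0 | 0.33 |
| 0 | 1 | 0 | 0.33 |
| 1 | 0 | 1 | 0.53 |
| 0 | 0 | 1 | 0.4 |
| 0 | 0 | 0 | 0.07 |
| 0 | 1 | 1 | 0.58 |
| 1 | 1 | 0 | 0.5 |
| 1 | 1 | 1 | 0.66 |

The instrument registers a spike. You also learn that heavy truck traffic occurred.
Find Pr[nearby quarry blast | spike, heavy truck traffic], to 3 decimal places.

By total probability over the 4 (minor quake, nearby quarry blast) configurations:
  P(spike | heavy truck traffic) = 0.4*0.728*0.871 + 0.58*0.728*0.129 + 0.53*0.272*0.871 + 0.66*0.272*0.129
        = 0.253635 + 0.054469 + 0.125563 + 0.023158 = 0.456825
Configurations with nearby quarry blast contribute 0.077627, so
  P(nearby quarry blast | spike, heavy truck traffic) = 0.077627 / 0.456825 ≈ 0.170

Pr[nearby quarry blast | spike, heavy truck traffic] ≈ 0.170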